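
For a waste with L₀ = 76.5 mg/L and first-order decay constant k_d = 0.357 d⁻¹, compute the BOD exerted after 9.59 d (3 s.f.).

y_t = L₀(1 − e^(−k_d t)) = 76.5 × (1 − e^(−0.357×9.59))
= 76.5 × (1 − 0.03259) = 76.5 × 0.9674 = 74.01 mg/L.

y ≈ 74.0 mg/L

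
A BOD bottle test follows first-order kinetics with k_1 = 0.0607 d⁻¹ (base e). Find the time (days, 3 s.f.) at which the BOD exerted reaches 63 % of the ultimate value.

t ≈ 16.4 d

y/L₀ = 1 − e^(−k_1 t) = 0.63 ⇒ e^(−k_1 t) = 0.370
t = −ln(0.370) / 0.0607 = 0.9943 / 0.0607 = 16.38 d.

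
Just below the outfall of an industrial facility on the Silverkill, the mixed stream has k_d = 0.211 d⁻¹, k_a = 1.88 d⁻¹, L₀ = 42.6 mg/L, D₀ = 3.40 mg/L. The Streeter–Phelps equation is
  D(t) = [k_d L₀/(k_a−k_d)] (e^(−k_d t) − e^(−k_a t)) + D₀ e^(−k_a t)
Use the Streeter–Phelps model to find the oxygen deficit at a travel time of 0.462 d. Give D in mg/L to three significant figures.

D ≈ 4.05 mg/L

k_d L₀/(k_a−k_d) = 0.211×42.6/(1.88−0.211) = 8.989/1.669 = 5.386 mg/L.
e^(−k_d t) = e^(−0.211×0.4620) = 0.9071; e^(−k_a t) = e^(−1.88×0.4620) = 0.4196.
D = 5.386 × (0.9071 − 0.4196) + 3.40 × 0.4196 = 2.626 + 1.426 = 4.052 mg/L.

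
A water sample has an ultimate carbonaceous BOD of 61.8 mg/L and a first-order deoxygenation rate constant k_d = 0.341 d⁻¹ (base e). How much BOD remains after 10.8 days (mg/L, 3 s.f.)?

L ≈ 1.55 mg/L

L_t = L₀ e^(−k_d t) = 61.8 × e^(−0.341×10.8) = 61.8 × 0.02515 = 1.554 mg/L.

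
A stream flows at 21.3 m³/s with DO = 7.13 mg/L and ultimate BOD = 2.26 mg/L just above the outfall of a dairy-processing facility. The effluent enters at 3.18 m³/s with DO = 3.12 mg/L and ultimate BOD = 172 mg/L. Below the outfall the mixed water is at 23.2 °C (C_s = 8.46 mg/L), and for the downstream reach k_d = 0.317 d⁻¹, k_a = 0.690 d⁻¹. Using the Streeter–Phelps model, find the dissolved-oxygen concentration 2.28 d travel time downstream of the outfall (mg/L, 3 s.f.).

DO ≈ 2.33 mg/L

Mixed DO = (21.3×7.13 + 3.18×3.12)/(21.3+3.18) = 161.8/24.48 = 6.609 mg/L.
Mixed L₀ = (21.3×2.26 + 3.18×172)/(24.48) = 595.1/24.48 = 24.31 mg/L.
Initial deficit D₀ = C_s − DO₀ = 8.46 − 6.609 = 1.851 mg/L.
D(2.28) = [0.317×24.31/(0.690−0.317)](e^(−0.317×2.28) − e^(−0.690×2.28)) + 1.851 e^(−0.690×2.28)
= 20.66 × (0.4854 − 0.2074) + 1.851 × 0.2074 = 6.128 mg/L.
DO = 8.46 − 6.128 = 2.332 mg/L.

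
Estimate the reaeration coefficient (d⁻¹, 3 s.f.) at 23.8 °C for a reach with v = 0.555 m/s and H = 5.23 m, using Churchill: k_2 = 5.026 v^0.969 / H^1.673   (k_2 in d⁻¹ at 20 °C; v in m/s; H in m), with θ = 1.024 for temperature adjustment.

k_2(20) = 5.026 × 0.555^0.969 / 5.23^1.673 = 5.026 × 0.5652 / 15.92 = 0.1784 d⁻¹.
k_2(23.8) = 0.1784 × 1.024^(23.8−20) = 0.1784 × 1.094 = 0.1952 d⁻¹.

k_2 ≈ 0.195 d⁻¹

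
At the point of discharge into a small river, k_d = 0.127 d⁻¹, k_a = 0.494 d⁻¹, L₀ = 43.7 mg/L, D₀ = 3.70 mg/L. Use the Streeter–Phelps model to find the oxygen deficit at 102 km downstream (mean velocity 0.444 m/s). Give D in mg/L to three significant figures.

D ≈ 7.72 mg/L

Travel time t = x/v = 102 km / (0.444 m/s) = 102000 m / 0.444 m/s = 229700 s = 2.659 d.
k_d L₀/(k_a−k_d) = 0.127×43.7/(0.494−0.127) = 5.550/0.3670 = 15.12 mg/L.
e^(−k_d t) = e^(−0.127×2.659) = 0.7134; e^(−k_a t) = e^(−0.494×2.659) = 0.2689.
D = 15.12 × (0.7134 − 0.2689) + 3.70 × 0.2689 = 6.723 + 0.9948 = 7.717 mg/L.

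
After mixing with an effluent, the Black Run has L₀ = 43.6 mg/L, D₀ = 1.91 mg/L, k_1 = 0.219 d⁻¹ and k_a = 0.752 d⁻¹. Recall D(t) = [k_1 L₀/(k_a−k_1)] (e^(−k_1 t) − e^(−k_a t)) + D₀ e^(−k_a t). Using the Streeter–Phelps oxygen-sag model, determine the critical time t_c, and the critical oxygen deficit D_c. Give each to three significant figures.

t_c = [1/(k_a−k_1)] ln[(k_a/k_1)(1 − D₀(k_a−k_1)/(k_1 L₀))]
= [1/(0.752−0.219)] ln[(0.752/0.219)(1 − 1.91×0.5330/(0.219×43.6))]
= (1/0.5330) ln[3.434 × 0.8934] = 1.876 × ln(3.068) = 1.876 × 1.121 = 2.103 d.
D_c = (k_1/k_a) L₀ e^(−k_1 t_c) = (0.219/0.752) × 43.6 × e^(−0.219×2.103) = 0.2912 × 43.6 × 0.6309 = 8.011 mg/L.

t_c ≈ 2.10 d; D_c ≈ 8.01 mg/L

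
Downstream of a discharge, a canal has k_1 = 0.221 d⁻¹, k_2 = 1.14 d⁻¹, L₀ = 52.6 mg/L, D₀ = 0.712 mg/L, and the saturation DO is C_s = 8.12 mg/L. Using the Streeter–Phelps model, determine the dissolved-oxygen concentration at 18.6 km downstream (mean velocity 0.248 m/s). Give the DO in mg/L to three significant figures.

Travel time t = x/v = 18.6 km / (0.248 m/s) = 18600 m / 0.248 m/s = 75000 s = 0.8681 d.
k_1 L₀/(k_2−k_1) = 0.221×52.6/(1.14−0.221) = 11.62/0.9190 = 12.65 mg/L.
e^(−k_1 t) = e^(−0.221×0.8681) = 0.8254; e^(−k_2 t) = e^(−1.14×0.8681) = 0.3717.
D = 12.65 × (0.8254 − 0.3717) + 0.712 × 0.3717 = 5.739 + 0.2647 = 6.004 mg/L.
DO = C_s − D = 8.12 − 6.004 = 2.116 mg/L.

DO ≈ 2.12 mg/L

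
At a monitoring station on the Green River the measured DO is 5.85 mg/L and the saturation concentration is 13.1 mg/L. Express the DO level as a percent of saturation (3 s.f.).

44.7 % saturation

% saturation = C/C_s × 100 = 5.85/13.1 × 100 = 44.7 %.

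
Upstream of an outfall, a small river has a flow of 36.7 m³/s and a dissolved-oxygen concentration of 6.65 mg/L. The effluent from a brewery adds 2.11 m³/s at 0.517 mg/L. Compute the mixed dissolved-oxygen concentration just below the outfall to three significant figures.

Flow-weighted mixing: C = (Q_r C_r + Q_w C_w)/(Q_r + Q_w)
= (36.7×6.65 + 2.11×0.517)/(36.7 + 2.11) = 245.1/38.81 = 6.317 mg/L.

6.32 mg/L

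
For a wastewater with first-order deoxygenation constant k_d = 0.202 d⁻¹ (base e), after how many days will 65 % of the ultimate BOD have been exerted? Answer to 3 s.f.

t ≈ 5.20 d

y/L₀ = 1 − e^(−k_d t) = 0.65 ⇒ e^(−k_d t) = 0.350
t = −ln(0.350) / 0.202 = 1.050 / 0.202 = 5.197 d.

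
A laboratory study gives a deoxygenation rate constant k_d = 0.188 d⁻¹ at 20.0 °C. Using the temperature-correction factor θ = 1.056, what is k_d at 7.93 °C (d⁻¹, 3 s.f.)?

k_d ≈ 0.0974 d⁻¹

k_d(T₂) = k_d(T₁) · θ^(T₂−T₁) = 0.188 × 1.056^(7.93−20.0)
= 0.188 × 1.056^-12.1 = 0.188 × 0.5181 = 0.09739 d⁻¹.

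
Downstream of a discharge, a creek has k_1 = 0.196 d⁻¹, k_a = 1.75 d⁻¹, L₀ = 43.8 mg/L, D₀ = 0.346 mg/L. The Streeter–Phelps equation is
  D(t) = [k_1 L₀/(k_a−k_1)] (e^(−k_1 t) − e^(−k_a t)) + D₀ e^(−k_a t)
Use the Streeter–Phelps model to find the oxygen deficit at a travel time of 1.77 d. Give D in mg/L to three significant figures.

k_1 L₀/(k_a−k_1) = 0.196×43.8/(1.75−0.196) = 8.585/1.554 = 5.524 mg/L.
e^(−k_1 t) = e^(−0.196×1.770) = 0.7069; e^(−k_a t) = e^(−1.75×1.770) = 0.04516.
D = 5.524 × (0.7069 − 0.04516) + 0.346 × 0.04516 = 3.655 + 0.01563 = 3.671 mg/L.

D ≈ 3.67 mg/L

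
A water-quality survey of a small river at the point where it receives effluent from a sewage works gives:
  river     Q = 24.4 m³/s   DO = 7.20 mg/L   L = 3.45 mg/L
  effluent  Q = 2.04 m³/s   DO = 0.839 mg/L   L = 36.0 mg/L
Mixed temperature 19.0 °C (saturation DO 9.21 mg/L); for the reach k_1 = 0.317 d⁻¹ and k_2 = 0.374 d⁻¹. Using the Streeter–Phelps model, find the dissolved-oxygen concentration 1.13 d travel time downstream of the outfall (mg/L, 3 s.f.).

Mixed DO = (24.4×7.20 + 2.04×0.839)/(24.4+2.04) = 177.4/26.44 = 6.709 mg/L.
Mixed L₀ = (24.4×3.45 + 2.04×36.0)/(26.44) = 157.6/26.44 = 5.961 mg/L.
Initial deficit D₀ = C_s − DO₀ = 9.21 − 6.709 = 2.501 mg/L.
D(1.13) = [0.317×5.961/(0.374−0.317)](e^(−0.317×1.13) − e^(−0.374×1.13)) + 2.501 e^(−0.374×1.13)
= 33.15 × (0.6989 − 0.6553) + 2.501 × 0.6553 = 3.084 mg/L.
DO = 9.21 − 3.084 = 6.126 mg/L.

DO ≈ 6.13 mg/L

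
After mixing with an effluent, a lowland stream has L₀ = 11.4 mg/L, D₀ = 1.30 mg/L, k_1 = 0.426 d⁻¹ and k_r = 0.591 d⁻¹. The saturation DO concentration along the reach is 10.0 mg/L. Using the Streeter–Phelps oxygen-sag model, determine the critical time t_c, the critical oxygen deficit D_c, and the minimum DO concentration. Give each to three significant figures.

t_c ≈ 1.71 d; D_c ≈ 3.97 mg/L; min DO ≈ 6.03 mg/L

t_c = [1/(k_r−k_1)] ln[(k_r/k_1)(1 − D₀(k_r−k_1)/(k_1 L₀))]
= [1/(0.591−0.426)] ln[(0.591/0.426)(1 − 1.30×0.1650/(0.426×11.4))]
= (1/0.1650) ln[1.387 × 0.9558] = 6.061 × ln(1.326) = 6.061 × 0.2822 = 1.710 d.
D_c = (k_1/k_r) L₀ e^(−k_1 t_c) = (0.426/0.591) × 11.4 × e^(−0.426×1.710) = 0.7208 × 11.4 × 0.4826 = 3.966 mg/L.
Minimum DO = C_s − D_c = 10.0 − 3.966 = 6.034 mg/L.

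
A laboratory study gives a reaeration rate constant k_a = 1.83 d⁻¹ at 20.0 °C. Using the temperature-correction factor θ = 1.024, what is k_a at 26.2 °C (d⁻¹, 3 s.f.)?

k_a ≈ 2.12 d⁻¹

k_a(T₂) = k_a(T₁) · θ^(T₂−T₁) = 1.83 × 1.024^(26.2−20.0)
= 1.83 × 1.024^6.20 = 1.83 × 1.158 = 2.120 d⁻¹.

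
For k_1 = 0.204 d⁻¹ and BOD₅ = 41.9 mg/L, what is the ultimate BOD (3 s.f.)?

BOD₅ = L₀(1 − e^(−5k_1)) ⇒ L₀ = BOD₅ / (1 − e^(−5×0.204))
= 41.9 / (1 − 0.3606) = 41.9 / 0.6394 = 65.53 mg/L.

L₀ ≈ 65.5 mg/L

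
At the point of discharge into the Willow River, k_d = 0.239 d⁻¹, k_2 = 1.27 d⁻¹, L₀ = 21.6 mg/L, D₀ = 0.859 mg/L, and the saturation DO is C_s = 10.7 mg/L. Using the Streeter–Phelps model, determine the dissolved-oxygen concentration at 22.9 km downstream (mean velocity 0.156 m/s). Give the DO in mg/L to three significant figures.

Travel time t = x/v = 22.9 km / (0.156 m/s) = 22900 m / 0.156 m/s = 146800 s = 1.699 d.
k_d L₀/(k_2−k_d) = 0.239×21.6/(1.27−0.239) = 5.162/1.031 = 5.007 mg/L.
e^(−k_d t) = e^(−0.239×1.699) = 0.6663; e^(−k_2 t) = e^(−1.27×1.699) = 0.1156.
D = 5.007 × (0.6663 − 0.1156) + 0.859 × 0.1156 = 2.757 + 0.09929 = 2.857 mg/L.
DO = C_s − D = 10.7 − 2.857 = 7.843 mg/L.

DO ≈ 7.84 mg/L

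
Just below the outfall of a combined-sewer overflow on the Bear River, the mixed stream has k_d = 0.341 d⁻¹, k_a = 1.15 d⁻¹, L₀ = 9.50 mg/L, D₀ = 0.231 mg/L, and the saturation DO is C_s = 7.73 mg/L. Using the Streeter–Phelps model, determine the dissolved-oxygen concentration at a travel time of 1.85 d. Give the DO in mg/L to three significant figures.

DO ≈ 6.05 mg/L

k_d L₀/(k_a−k_d) = 0.341×9.50/(1.15−0.341) = 3.240/0.8090 = 4.004 mg/L.
e^(−k_d t) = e^(−0.341×1.850) = 0.5321; e^(−k_a t) = e^(−1.15×1.850) = 0.1191.
D = 4.004 × (0.5321 − 0.1191) + 0.231 × 0.1191 = 1.654 + 0.02752 = 1.681 mg/L.
DO = C_s − D = 7.73 − 1.681 = 6.049 mg/L.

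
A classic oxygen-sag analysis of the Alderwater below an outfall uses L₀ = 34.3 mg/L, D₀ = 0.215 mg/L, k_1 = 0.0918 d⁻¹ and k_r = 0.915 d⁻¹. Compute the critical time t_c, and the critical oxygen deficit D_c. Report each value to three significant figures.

t_c = [1/(k_r−k_1)] ln[(k_r/k_1)(1 − D₀(k_r−k_1)/(k_1 L₀))]
= [1/(0.915−0.0918)] ln[(0.915/0.0918)(1 − 0.215×0.8232/(0.0918×34.3))]
= (1/0.8232) ln[9.967 × 0.9438] = 1.215 × ln(9.407) = 1.215 × 2.241 = 2.723 d.
D_c = (k_1/k_r) L₀ e^(−k_1 t_c) = (0.0918/0.915) × 34.3 × e^(−0.0918×2.723) = 0.1003 × 34.3 × 0.7788 = 2.680 mg/L.

t_c ≈ 2.72 d; D_c ≈ 2.68 mg/L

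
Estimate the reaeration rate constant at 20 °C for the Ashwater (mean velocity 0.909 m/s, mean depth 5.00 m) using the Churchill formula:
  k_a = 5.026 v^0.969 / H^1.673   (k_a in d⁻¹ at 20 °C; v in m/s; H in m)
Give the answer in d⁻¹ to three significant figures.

k_a ≈ 0.310 d⁻¹

k_a = 5.026 × 0.909^0.969 / 5.00^1.673 = 5.026 × 0.9117 / 14.77 = 0.3102 d⁻¹.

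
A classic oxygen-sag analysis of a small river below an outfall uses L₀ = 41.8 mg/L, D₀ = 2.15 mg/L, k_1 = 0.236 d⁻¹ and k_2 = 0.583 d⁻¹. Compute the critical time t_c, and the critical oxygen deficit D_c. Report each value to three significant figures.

t_c ≈ 2.38 d; D_c ≈ 9.65 mg/L

With k_2/k_1 = 2.470 and 1 − D₀(k_2−k_1)/(k_1 L₀) = 0.9244,
t_c = ln(2.470 × 0.9244) / (0.583 − 0.236) = ln(2.284) / 0.3470 = 0.8257/0.3470 = 2.380 d.
L(t_c) = L₀ e^(−k_1 t_c) = 41.8 × 0.5703 = 23.84 mg/L, and at the critical point k_2 D_c = k_1 L, so D_c = (0.236/0.583) × 23.84 = 9.650 mg/L.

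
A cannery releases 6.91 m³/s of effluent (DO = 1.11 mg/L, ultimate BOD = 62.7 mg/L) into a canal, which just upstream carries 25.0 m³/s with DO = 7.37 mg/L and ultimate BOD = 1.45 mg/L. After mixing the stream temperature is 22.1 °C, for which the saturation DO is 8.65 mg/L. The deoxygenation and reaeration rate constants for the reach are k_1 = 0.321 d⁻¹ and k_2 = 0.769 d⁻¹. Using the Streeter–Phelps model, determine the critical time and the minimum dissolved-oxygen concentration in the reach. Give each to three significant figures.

Mixed DO = (25.0×7.37 + 6.91×1.11)/(25.0+6.91) = 191.9/31.91 = 6.014 mg/L.
Mixed L₀ = (25.0×1.45 + 6.91×62.7)/(31.91) = 469.5/31.91 = 14.71 mg/L.
Initial deficit D₀ = C_s − DO₀ = 8.65 − 6.014 = 2.636 mg/L.
t_c = (1/0.4480) ln[(0.769/0.321)(1 − 2.636×0.4480/(0.321×14.71))] = 2.232 × ln(1.797) = 1.308 d.
D_c = (0.321/0.769) × 14.71 × e^(−0.321×1.308) = 0.4174 × 14.71 × 0.6571 = 4.036 mg/L.
Minimum DO = 8.65 − 4.036 = 4.614 mg/L.

t_c ≈ 1.31 d; minimum DO ≈ 4.61 mg/L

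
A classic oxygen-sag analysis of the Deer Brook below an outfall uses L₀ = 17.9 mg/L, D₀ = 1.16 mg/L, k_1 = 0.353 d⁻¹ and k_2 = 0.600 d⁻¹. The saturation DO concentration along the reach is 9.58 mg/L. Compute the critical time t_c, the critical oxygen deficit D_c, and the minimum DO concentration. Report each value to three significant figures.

t_c ≈ 1.96 d; D_c ≈ 5.27 mg/L; min DO ≈ 4.31 mg/L

With k_2/k_1 = 1.700 and 1 − D₀(k_2−k_1)/(k_1 L₀) = 0.9547,
t_c = ln(1.700 × 0.9547) / (0.600 − 0.353) = ln(1.623) / 0.2470 = 0.4841/0.2470 = 1.960 d.
D_c = (k_1/k_2) L₀ e^(−k_1 t_c) = (0.353/0.600) × 17.9 × e^(−0.353×1.960) = 0.5883 × 17.9 × 0.5007 = 5.273 mg/L.
Minimum DO = C_s − D_c = 9.58 − 5.273 = 4.307 mg/L.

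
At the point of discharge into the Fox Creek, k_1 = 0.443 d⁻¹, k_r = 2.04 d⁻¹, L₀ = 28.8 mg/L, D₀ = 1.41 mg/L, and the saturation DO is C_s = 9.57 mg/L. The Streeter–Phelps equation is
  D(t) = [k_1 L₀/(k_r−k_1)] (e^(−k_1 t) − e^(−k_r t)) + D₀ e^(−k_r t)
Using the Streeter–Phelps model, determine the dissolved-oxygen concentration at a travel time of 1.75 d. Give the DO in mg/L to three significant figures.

k_1 L₀/(k_r−k_1) = 0.443×28.8/(2.04−0.443) = 12.76/1.597 = 7.989 mg/L.
e^(−k_1 t) = e^(−0.443×1.750) = 0.4606; e^(−k_r t) = e^(−2.04×1.750) = 0.02816.
D = 7.989 × (0.4606 − 0.02816) + 1.41 × 0.02816 = 3.455 + 0.03970 = 3.494 mg/L.
DO = C_s − D = 9.57 − 3.494 = 6.076 mg/L.

DO ≈ 6.08 mg/L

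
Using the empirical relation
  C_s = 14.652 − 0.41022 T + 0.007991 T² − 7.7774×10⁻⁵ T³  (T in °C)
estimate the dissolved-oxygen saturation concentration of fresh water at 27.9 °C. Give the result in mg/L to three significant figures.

C_s = 14.652 − 0.41022×27.9 + 0.007991×27.9² − 7.7774×10⁻⁵×27.9³ = 7.738 mg/L.

C_s ≈ 7.74 mg/L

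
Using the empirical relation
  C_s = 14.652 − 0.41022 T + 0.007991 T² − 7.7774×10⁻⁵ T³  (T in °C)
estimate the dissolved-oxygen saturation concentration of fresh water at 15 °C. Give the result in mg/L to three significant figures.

C_s ≈ 10.0 mg/L

C_s = 14.652 − 0.41022×15 + 0.007991×15² − 7.7774×10⁻⁵×15³ = 10.03 mg/L.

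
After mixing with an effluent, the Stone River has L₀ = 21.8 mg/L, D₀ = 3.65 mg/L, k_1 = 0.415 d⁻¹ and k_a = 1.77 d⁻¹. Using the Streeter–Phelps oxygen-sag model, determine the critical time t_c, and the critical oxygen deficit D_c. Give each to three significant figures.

t_c ≈ 0.487 d; D_c ≈ 4.18 mg/L

With k_a/k_1 = 4.265 and 1 − D₀(k_a−k_1)/(k_1 L₀) = 0.4533,
t_c = ln(4.265 × 0.4533) / (1.77 − 0.415) = ln(1.933) / 1.355 = 0.6593/1.355 = 0.4866 d.
L(t_c) = L₀ e^(−k_1 t_c) = 21.8 × 0.8172 = 17.81 mg/L, and at the critical point k_a D_c = k_1 L, so D_c = (0.415/1.77) × 17.81 = 4.177 mg/L.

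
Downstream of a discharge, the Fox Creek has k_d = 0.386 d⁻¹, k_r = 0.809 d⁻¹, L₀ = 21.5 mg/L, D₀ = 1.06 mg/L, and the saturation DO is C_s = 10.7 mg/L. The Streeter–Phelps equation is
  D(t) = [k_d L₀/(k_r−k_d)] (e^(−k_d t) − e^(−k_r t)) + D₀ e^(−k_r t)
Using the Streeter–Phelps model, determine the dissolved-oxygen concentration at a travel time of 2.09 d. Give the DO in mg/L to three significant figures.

k_d L₀/(k_r−k_d) = 0.386×21.5/(0.809−0.386) = 8.299/0.4230 = 19.62 mg/L.
e^(−k_d t) = e^(−0.386×2.090) = 0.4463; e^(−k_r t) = e^(−0.809×2.090) = 0.1844.
D = 19.62 × (0.4463 − 0.1844) + 1.06 × 0.1844 = 5.139 + 0.1954 = 5.335 mg/L.
DO = C_s − D = 10.7 − 5.335 = 5.365 mg/L.

DO ≈ 5.37 mg/L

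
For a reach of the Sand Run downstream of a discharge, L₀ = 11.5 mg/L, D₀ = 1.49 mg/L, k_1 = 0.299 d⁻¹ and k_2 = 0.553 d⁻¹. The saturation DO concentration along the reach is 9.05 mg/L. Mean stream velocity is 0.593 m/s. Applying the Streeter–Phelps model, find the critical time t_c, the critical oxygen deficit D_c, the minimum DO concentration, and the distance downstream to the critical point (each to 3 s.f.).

t_c = [1/(k_2−k_1)] ln[(k_2/k_1)(1 − D₀(k_2−k_1)/(k_1 L₀))]
= [1/(0.553−0.299)] ln[(0.553/0.299)(1 − 1.49×0.2540/(0.299×11.5))]
= (1/0.2540) ln[1.849 × 0.8899] = 3.937 × ln(1.646) = 3.937 × 0.4983 = 1.962 d.
D_c = (k_1/k_2) L₀ e^(−k_1 t_c) = (0.299/0.553) × 11.5 × e^(−0.299×1.962) = 0.5407 × 11.5 × 0.5562 = 3.459 mg/L.
Minimum DO = C_s − D_c = 9.05 − 3.459 = 5.591 mg/L.
x_c = v t_c = 0.593 m/s × 1.962 d × 86400 s/d = 100500 m ≈ 101 km.

t_c ≈ 1.96 d; D_c ≈ 3.46 mg/L; min DO ≈ 5.59 mg/L; x_c ≈ 101 km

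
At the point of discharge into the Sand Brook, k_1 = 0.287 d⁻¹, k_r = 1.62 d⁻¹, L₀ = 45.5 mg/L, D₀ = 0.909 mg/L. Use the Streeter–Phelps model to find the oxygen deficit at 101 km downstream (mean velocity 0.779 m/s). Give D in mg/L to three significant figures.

D ≈ 5.59 mg/L

Travel time t = x/v = 101 km / (0.779 m/s) = 101000 m / 0.779 m/s = 129700 s = 1.501 d.
k_1 L₀/(k_r−k_1) = 0.287×45.5/(1.62−0.287) = 13.06/1.333 = 9.796 mg/L.
e^(−k_1 t) = e^(−0.287×1.501) = 0.6501; e^(−k_r t) = e^(−1.62×1.501) = 0.08795.
D = 9.796 × (0.6501 − 0.08795) + 0.909 × 0.08795 = 5.507 + 0.07995 = 5.587 mg/L.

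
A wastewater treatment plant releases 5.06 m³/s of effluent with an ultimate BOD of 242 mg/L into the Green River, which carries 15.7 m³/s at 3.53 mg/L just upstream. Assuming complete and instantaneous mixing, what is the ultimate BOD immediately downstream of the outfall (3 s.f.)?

61.7 mg/L

Flow-weighted mixing: C = (Q_r C_r + Q_w C_w)/(Q_r + Q_w)
= (15.7×3.53 + 5.06×242)/(15.7 + 5.06) = 1280/20.76 = 61.65 mg/L.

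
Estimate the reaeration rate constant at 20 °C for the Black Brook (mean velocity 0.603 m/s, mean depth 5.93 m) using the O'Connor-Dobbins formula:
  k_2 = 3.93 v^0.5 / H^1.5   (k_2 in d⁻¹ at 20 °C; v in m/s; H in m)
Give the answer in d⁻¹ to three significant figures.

k_2 = 3.93 × 0.603^0.5 / 5.93^1.5 = 3.93 × 0.7765 / 14.44 = 0.2113 d⁻¹.

k_2 ≈ 0.211 d⁻¹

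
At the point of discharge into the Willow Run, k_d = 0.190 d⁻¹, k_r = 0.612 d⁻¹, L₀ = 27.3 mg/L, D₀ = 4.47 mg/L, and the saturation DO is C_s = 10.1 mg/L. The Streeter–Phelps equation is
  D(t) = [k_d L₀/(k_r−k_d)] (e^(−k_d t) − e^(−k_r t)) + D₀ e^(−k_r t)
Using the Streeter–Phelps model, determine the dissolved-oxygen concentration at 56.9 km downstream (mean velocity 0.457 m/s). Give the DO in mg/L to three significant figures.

Travel time t = x/v = 56.9 km / (0.457 m/s) = 56900 m / 0.457 m/s = 124500 s = 1.441 d.
k_d L₀/(k_r−k_d) = 0.190×27.3/(0.612−0.190) = 5.187/0.4220 = 12.29 mg/L.
e^(−k_d t) = e^(−0.190×1.441) = 0.7605; e^(−k_r t) = e^(−0.612×1.441) = 0.4140.
D = 12.29 × (0.7605 − 0.4140) + 4.47 × 0.4140 = 4.259 + 1.851 = 6.109 mg/L.
DO = C_s − D = 10.1 − 6.109 = 3.991 mg/L.

DO ≈ 3.99 mg/L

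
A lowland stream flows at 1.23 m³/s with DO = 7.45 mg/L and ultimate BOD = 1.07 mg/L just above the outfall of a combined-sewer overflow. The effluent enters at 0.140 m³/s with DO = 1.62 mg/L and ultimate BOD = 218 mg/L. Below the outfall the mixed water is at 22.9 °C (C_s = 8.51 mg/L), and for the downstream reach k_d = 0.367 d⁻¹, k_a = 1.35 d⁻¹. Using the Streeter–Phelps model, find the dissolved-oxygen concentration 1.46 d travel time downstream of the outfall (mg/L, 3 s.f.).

Mixed DO = (1.23×7.45 + 0.140×1.62)/(1.23+0.140) = 9.390/1.370 = 6.854 mg/L.
Mixed L₀ = (1.23×1.07 + 0.140×218)/(1.370) = 31.84/1.370 = 23.24 mg/L.
Initial deficit D₀ = C_s − DO₀ = 8.51 − 6.854 = 1.656 mg/L.
D(1.46) = [0.367×23.24/(1.35−0.367)](e^(−0.367×1.46) − e^(−1.35×1.46)) + 1.656 e^(−1.35×1.46)
= 8.676 × (0.5852 − 0.1393) + 1.656 × 0.1393 = 4.099 mg/L.
DO = 8.51 − 4.099 = 4.411 mg/L.

DO ≈ 4.41 mg/L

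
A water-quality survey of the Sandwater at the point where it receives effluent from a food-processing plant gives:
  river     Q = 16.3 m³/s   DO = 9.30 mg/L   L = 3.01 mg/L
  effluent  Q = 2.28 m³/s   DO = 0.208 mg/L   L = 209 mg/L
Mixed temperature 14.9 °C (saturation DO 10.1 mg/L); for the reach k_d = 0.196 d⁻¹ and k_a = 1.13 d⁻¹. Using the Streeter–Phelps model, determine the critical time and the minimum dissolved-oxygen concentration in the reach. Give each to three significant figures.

Mixed DO = (16.3×9.30 + 2.28×0.208)/(16.3+2.28) = 152.1/18.58 = 8.184 mg/L.
Mixed L₀ = (16.3×3.01 + 2.28×209)/(18.58) = 525.6/18.58 = 28.29 mg/L.
Initial deficit D₀ = C_s − DO₀ = 10.1 − 8.184 = 1.916 mg/L.
t_c = (1/0.9340) ln[(1.13/0.196)(1 − 1.916×0.9340/(0.196×28.29))] = 1.071 × ln(3.905) = 1.458 d.
D_c = (0.196/1.13) × 28.29 × e^(−0.196×1.458) = 0.1735 × 28.29 × 0.7514 = 3.687 mg/L.
Minimum DO = 10.1 − 3.687 = 6.413 mg/L.

t_c ≈ 1.46 d; minimum DO ≈ 6.41 mg/L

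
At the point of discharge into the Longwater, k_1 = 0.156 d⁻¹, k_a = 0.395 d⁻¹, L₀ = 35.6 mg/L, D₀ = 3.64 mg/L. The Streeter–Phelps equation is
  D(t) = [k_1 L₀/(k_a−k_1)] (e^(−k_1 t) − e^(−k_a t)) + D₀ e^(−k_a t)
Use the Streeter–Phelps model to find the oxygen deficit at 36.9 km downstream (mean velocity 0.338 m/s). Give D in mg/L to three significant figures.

D ≈ 7.18 mg/L

Travel time t = x/v = 36.9 km / (0.338 m/s) = 36900 m / 0.338 m/s = 109200 s = 1.264 d.
k_1 L₀/(k_a−k_1) = 0.156×35.6/(0.395−0.156) = 5.554/0.2390 = 23.24 mg/L.
e^(−k_1 t) = e^(−0.156×1.264) = 0.8211; e^(−k_a t) = e^(−0.395×1.264) = 0.6071.
D = 23.24 × (0.8211 − 0.6071) + 3.64 × 0.6071 = 4.973 + 2.210 = 7.183 mg/L.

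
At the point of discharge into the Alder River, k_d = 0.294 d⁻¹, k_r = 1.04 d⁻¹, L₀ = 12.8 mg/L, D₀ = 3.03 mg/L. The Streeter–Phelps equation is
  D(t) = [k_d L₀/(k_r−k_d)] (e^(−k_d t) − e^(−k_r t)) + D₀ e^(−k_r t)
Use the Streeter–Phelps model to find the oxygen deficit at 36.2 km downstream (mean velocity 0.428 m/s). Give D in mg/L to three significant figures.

D ≈ 3.06 mg/L

Travel time t = x/v = 36.2 km / (0.428 m/s) = 36200 m / 0.428 m/s = 84580 s = 0.9789 d.
k_d L₀/(k_r−k_d) = 0.294×12.8/(1.04−0.294) = 3.763/0.7460 = 5.045 mg/L.
e^(−k_d t) = e^(−0.294×0.9789) = 0.7499; e^(−k_r t) = e^(−1.04×0.9789) = 0.3613.
D = 5.045 × (0.7499 − 0.3613) + 3.03 × 0.3613 = 1.960 + 1.095 = 3.055 mg/L.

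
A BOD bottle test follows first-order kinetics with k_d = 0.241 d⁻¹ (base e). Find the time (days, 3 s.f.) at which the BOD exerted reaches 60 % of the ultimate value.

y/L₀ = 1 − e^(−k_d t) = 0.60 ⇒ e^(−k_d t) = 0.400
t = −ln(0.400) / 0.241 = 0.9163 / 0.241 = 3.802 d.

t ≈ 3.80 d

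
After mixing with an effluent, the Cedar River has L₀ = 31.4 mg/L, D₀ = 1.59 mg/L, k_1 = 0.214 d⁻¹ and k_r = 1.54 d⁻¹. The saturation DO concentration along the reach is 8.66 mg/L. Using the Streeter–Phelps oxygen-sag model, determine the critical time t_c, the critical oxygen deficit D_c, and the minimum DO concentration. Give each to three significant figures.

At the critical point dD/dt = 0, so k_1 L₀ e^(−k_1 t) = k_r D. Substituting D(t) from the Streeter–Phelps equation and solving for t gives
t_c = ln[(k_r/k_1)(1 − D₀(k_r−k_1)/(k_1 L₀))] / (k_r−k_1).
Here k_r−k_1 = 1.326 d⁻¹ and 1 − D₀(k_r−k_1)/(k_1 L₀) = 1 − 1.59×1.326/(0.214×31.4) = 0.6862, so
t_c = ln(7.196 × 0.6862) / 1.326 = 1.597 / 1.326 = 1.204 d.
L(t_c) = L₀ e^(−k_1 t_c) = 31.4 × 0.7728 = 24.27 mg/L, and at the critical point k_r D_c = k_1 L, so D_c = (0.214/1.54) × 24.27 = 3.372 mg/L.
Minimum DO = C_s − D_c = 8.66 − 3.372 = 5.288 mg/L.

t_c ≈ 1.20 d; D_c ≈ 3.37 mg/L; min DO ≈ 5.29 mg/L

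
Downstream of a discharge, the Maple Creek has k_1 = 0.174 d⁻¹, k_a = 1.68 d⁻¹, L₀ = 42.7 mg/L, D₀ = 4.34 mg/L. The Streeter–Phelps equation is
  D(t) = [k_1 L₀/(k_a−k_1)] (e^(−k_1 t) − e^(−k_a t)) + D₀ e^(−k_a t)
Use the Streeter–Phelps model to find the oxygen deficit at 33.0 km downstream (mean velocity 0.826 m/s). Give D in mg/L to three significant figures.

D ≈ 4.28 mg/L

Travel time t = x/v = 33.0 km / (0.826 m/s) = 33000 m / 0.826 m/s = 39950 s = 0.4624 d.
k_1 L₀/(k_a−k_1) = 0.174×42.7/(1.68−0.174) = 7.430/1.506 = 4.933 mg/L.
e^(−k_1 t) = e^(−0.174×0.4624) = 0.9227; e^(−k_a t) = e^(−1.68×0.4624) = 0.4599.
D = 4.933 × (0.9227 − 0.4599) + 4.34 × 0.4599 = 2.283 + 1.996 = 4.279 mg/L.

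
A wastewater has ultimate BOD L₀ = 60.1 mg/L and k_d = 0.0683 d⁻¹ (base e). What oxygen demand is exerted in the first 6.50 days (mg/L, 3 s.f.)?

y ≈ 21.5 mg/L

y_t = L₀(1 − e^(−k_d t)) = 60.1 × (1 − e^(−0.0683×6.50))
= 60.1 × (1 − 0.6415) = 60.1 × 0.3585 = 21.55 mg/L.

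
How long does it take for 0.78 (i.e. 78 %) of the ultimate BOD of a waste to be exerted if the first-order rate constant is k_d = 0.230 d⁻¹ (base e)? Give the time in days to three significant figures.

t ≈ 6.58 d

y/L₀ = 1 − e^(−k_d t) = 0.78 ⇒ e^(−k_d t) = 0.220
t = −ln(0.220) / 0.230 = 1.514 / 0.230 = 6.583 d.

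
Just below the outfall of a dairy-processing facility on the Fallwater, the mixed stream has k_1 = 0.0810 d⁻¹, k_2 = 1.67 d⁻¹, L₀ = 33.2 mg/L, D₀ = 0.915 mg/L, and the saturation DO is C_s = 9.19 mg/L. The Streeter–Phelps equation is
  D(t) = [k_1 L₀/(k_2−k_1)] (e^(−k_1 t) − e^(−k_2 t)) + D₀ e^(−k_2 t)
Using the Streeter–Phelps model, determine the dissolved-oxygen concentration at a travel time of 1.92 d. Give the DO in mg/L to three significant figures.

DO ≈ 7.77 mg/L

k_1 L₀/(k_2−k_1) = 0.0810×33.2/(1.67−0.0810) = 2.689/1.589 = 1.692 mg/L.
e^(−k_1 t) = e^(−0.0810×1.920) = 0.8560; e^(−k_2 t) = e^(−1.67×1.920) = 0.04050.
D = 1.692 × (0.8560 − 0.04050) + 0.915 × 0.04050 = 1.380 + 0.03706 = 1.417 mg/L.
DO = C_s − D = 9.19 − 1.417 = 7.773 mg/L.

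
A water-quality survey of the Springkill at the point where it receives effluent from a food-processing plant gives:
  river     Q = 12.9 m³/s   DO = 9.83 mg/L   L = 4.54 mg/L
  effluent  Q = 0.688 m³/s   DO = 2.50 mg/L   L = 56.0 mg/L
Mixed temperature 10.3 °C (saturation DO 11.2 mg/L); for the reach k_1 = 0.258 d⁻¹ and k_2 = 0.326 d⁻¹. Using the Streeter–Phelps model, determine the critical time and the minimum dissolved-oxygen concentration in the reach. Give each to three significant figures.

t_c ≈ 2.46 d; minimum DO ≈ 8.21 mg/L

Mixed DO = (12.9×9.83 + 0.688×2.50)/(12.9+0.688) = 128.5/13.59 = 9.459 mg/L.
Mixed L₀ = (12.9×4.54 + 0.688×56.0)/(13.59) = 97.09/13.59 = 7.146 mg/L.
Initial deficit D₀ = C_s − DO₀ = 11.2 − 9.459 = 1.741 mg/L.
t_c = (1/0.06800) ln[(0.326/0.258)(1 − 1.741×0.06800/(0.258×7.146))] = 14.71 × ln(1.182) = 2.464 d.
D_c = (0.258/0.326) × 7.146 × e^(−0.258×2.464) = 0.7914 × 7.146 × 0.5295 = 2.995 mg/L.
Minimum DO = 11.2 − 2.995 = 8.205 mg/L.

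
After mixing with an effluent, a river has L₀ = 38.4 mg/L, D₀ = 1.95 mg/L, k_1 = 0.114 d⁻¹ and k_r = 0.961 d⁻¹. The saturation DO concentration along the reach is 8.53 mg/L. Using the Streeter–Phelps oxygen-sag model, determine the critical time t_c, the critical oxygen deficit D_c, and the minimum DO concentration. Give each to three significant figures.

At the critical point dD/dt = 0, so k_1 L₀ e^(−k_1 t) = k_r D. Substituting D(t) from the Streeter–Phelps equation and solving for t gives
t_c = ln[(k_r/k_1)(1 − D₀(k_r−k_1)/(k_1 L₀))] / (k_r−k_1).
Here k_r−k_1 = 0.8470 d⁻¹ and 1 − D₀(k_r−k_1)/(k_1 L₀) = 1 − 1.95×0.8470/(0.114×38.4) = 0.6227, so
t_c = ln(8.430 × 0.6227) / 0.8470 = 1.658 / 0.8470 = 1.958 d.
D_c = (k_1/k_r) L₀ e^(−k_1 t_c) = (0.114/0.961) × 38.4 × e^(−0.114×1.958) = 0.1186 × 38.4 × 0.8000 = 3.644 mg/L.
Minimum DO = C_s − D_c = 8.53 − 3.644 = 4.886 mg/L.

t_c ≈ 1.96 d; D_c ≈ 3.64 mg/L; min DO ≈ 4.89 mg/L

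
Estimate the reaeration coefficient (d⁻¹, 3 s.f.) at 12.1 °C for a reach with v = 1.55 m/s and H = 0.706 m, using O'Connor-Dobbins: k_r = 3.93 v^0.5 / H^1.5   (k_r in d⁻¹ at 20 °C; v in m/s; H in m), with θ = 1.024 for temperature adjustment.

k_r(20) = 3.93 × 1.55^0.5 / 0.706^1.5 = 3.93 × 1.245 / 0.5932 = 8.248 d⁻¹.
k_r(12.1) = 8.248 × 1.024^(12.1−20) = 8.248 × 0.8291 = 6.839 d⁻¹.

k_r ≈ 6.84 d⁻¹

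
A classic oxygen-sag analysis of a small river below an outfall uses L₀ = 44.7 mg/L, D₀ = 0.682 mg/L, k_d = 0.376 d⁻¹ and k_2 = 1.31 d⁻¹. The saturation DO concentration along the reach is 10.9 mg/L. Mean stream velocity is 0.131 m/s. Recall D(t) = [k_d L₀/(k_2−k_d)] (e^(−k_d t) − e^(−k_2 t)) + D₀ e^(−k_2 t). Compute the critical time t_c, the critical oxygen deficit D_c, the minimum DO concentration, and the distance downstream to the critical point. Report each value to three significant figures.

t_c ≈ 1.30 d; D_c ≈ 7.88 mg/L; min DO ≈ 3.02 mg/L; x_c ≈ 14.7 km

t_c = [1/(k_2−k_d)] ln[(k_2/k_d)(1 − D₀(k_2−k_d)/(k_d L₀))]
= [1/(1.31−0.376)] ln[(1.31/0.376)(1 − 0.682×0.9340/(0.376×44.7))]
= (1/0.9340) ln[3.484 × 0.9621] = 1.071 × ln(3.352) = 1.071 × 1.210 = 1.295 d.
L(t_c) = L₀ e^(−k_d t_c) = 44.7 × 0.6145 = 27.47 mg/L, and at the critical point k_2 D_c = k_d L, so D_c = (0.376/1.31) × 27.47 = 7.884 mg/L.
Minimum DO = C_s − D_c = 10.9 − 7.884 = 3.016 mg/L.
x_c = v t_c = 0.131 m/s × 1.295 d × 86400 s/d = 14660 m ≈ 14.7 km.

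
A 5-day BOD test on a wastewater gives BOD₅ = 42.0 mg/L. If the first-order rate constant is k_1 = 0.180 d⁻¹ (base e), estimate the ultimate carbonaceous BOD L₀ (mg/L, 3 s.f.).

L₀ ≈ 70.8 mg/L

BOD₅ = L₀(1 − e^(−5k_1)) ⇒ L₀ = BOD₅ / (1 − e^(−5×0.180))
= 42.0 / (1 − 0.4066) = 42.0 / 0.5934 = 70.77 mg/L.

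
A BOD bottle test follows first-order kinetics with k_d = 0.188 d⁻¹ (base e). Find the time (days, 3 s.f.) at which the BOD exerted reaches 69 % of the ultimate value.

y/L₀ = 1 − e^(−k_d t) = 0.69 ⇒ e^(−k_d t) = 0.310
t = −ln(0.310) / 0.188 = 1.171 / 0.188 = 6.230 d.

t ≈ 6.23 d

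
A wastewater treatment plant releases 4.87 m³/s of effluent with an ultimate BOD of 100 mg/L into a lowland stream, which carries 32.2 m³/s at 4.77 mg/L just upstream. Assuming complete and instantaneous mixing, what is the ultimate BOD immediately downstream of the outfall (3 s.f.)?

Flow-weighted mixing: C = (Q_r C_r + Q_w C_w)/(Q_r + Q_w)
= (32.2×4.77 + 4.87×100)/(32.2 + 4.87) = 640.6/37.07 = 17.28 mg/L.

17.3 mg/L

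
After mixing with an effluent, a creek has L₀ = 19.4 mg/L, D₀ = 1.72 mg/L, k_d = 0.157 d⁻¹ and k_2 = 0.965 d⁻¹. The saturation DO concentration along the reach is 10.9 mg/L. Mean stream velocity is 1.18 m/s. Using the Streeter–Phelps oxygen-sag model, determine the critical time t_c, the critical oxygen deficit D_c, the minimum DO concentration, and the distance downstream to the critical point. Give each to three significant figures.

t_c = [1/(k_2−k_d)] ln[(k_2/k_d)(1 − D₀(k_2−k_d)/(k_d L₀))]
= [1/(0.965−0.157)] ln[(0.965/0.157)(1 − 1.72×0.8080/(0.157×19.4))]
= (1/0.8080) ln[6.146 × 0.5437] = 1.238 × ln(3.342) = 1.238 × 1.207 = 1.493 d.
D_c = (k_d/k_2) L₀ e^(−k_d t_c) = (0.157/0.965) × 19.4 × e^(−0.157×1.493) = 0.1627 × 19.4 × 0.7910 = 2.497 mg/L.
Minimum DO = C_s − D_c = 10.9 − 2.497 = 8.403 mg/L.
x_c = v t_c = 1.18 m/s × 1.493 d × 86400 s/d = 152200 m ≈ 152 km.

t_c ≈ 1.49 d; D_c ≈ 2.50 mg/L; min DO ≈ 8.40 mg/L; x_c ≈ 152 km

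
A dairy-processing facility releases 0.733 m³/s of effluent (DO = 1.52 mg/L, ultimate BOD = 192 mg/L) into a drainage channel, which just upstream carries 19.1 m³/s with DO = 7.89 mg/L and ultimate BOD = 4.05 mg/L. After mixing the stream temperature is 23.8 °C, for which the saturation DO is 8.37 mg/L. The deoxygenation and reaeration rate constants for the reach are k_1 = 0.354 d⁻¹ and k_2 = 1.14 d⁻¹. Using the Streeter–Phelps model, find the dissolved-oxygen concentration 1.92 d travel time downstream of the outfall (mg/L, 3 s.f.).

Mixed DO = (19.1×7.89 + 0.733×1.52)/(19.1+0.733) = 151.8/19.83 = 7.655 mg/L.
Mixed L₀ = (19.1×4.05 + 0.733×192)/(19.83) = 218.1/19.83 = 11.00 mg/L.
Initial deficit D₀ = C_s − DO₀ = 8.37 − 7.655 = 0.7154 mg/L.
D(1.92) = [0.354×11.00/(1.14−0.354)](e^(−0.354×1.92) − e^(−1.14×1.92)) + 0.7154 e^(−1.14×1.92)
= 4.953 × (0.5068 − 0.1121) + 0.7154 × 0.1121 = 2.035 mg/L.
DO = 8.37 − 2.035 = 6.335 mg/L.

DO ≈ 6.33 mg/L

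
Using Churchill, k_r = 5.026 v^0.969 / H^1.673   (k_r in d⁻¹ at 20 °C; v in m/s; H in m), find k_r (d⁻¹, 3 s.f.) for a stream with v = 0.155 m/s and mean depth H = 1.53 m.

k_r = 5.026 × 0.155^0.969 / 1.53^1.673 = 5.026 × 0.1642 / 2.037 = 0.4052 d⁻¹.

k_r ≈ 0.405 d⁻¹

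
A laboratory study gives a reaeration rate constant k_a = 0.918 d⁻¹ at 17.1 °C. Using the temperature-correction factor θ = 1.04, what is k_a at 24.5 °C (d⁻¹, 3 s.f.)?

k_a ≈ 1.23 d⁻¹

k_a(T₂) = k_a(T₁) · θ^(T₂−T₁) = 0.918 × 1.04^(24.5−17.1)
= 0.918 × 1.04^7.40 = 0.918 × 1.337 = 1.227 d⁻¹.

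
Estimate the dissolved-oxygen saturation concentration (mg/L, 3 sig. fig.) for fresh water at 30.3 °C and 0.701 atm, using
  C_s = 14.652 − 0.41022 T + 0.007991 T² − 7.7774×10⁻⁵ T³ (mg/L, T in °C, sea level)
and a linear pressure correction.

C_s ≈ 5.18 mg/L

At sea level: C_s = 14.652 − 0.41022×30.3 + 0.007991×30.3² − 7.7774×10⁻⁵×30.3³ = 7.395 mg/L.
Pressure correction: C_s' = 7.395 × 0.701 = 5.184 mg/L.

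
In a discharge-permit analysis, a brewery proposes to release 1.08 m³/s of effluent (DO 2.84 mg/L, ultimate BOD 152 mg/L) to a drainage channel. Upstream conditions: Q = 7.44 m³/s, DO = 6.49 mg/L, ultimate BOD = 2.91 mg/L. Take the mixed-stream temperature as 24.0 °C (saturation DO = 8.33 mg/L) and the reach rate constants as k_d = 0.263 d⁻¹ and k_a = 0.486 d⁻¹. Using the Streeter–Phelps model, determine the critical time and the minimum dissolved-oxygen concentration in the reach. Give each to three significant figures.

t_c ≈ 2.33 d; minimum DO ≈ 1.94 mg/L

Mixed DO = (7.44×6.49 + 1.08×2.84)/(7.44+1.08) = 51.35/8.520 = 6.027 mg/L.
Mixed L₀ = (7.44×2.91 + 1.08×152)/(8.520) = 185.8/8.520 = 21.81 mg/L.
Initial deficit D₀ = C_s − DO₀ = 8.33 − 6.027 = 2.303 mg/L.
t_c = (1/0.2230) ln[(0.486/0.263)(1 − 2.303×0.2230/(0.263×21.81))] = 4.484 × ln(1.682) = 2.333 d.
D_c = (0.263/0.486) × 21.81 × e^(−0.263×2.333) = 0.5412 × 21.81 × 0.5414 = 6.390 mg/L.
Minimum DO = 8.33 − 6.390 = 1.940 mg/L.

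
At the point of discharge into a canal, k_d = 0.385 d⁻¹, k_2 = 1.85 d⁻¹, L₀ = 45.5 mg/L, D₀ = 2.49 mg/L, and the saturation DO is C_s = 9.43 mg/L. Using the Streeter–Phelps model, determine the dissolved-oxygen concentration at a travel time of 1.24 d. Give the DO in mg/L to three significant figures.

k_d L₀/(k_2−k_d) = 0.385×45.5/(1.85−0.385) = 17.52/1.465 = 11.96 mg/L.
e^(−k_d t) = e^(−0.385×1.240) = 0.6204; e^(−k_2 t) = e^(−1.85×1.240) = 0.1009.
D = 11.96 × (0.6204 − 0.1009) + 2.49 × 0.1009 = 6.212 + 0.2511 = 6.463 mg/L.
DO = C_s − D = 9.43 − 6.463 = 2.967 mg/L.

DO ≈ 2.97 mg/L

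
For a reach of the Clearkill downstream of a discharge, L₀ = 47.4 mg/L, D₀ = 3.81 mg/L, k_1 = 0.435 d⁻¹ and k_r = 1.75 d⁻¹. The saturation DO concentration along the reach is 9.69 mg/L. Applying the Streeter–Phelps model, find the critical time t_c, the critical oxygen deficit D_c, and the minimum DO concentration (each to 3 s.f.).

With k_r/k_1 = 4.023 and 1 − D₀(k_r−k_1)/(k_1 L₀) = 0.7570,
t_c = ln(4.023 × 0.7570) / (1.75 − 0.435) = ln(3.045) / 1.315 = 1.114/1.315 = 0.8469 d.
L(t_c) = L₀ e^(−k_1 t_c) = 47.4 × 0.6918 = 32.79 mg/L, and at the critical point k_r D_c = k_1 L, so D_c = (0.435/1.75) × 32.79 = 8.152 mg/L.
Minimum DO = C_s − D_c = 9.69 − 8.152 = 1.538 mg/L.

t_c ≈ 0.847 d; D_c ≈ 8.15 mg/L; min DO ≈ 1.54 mg/L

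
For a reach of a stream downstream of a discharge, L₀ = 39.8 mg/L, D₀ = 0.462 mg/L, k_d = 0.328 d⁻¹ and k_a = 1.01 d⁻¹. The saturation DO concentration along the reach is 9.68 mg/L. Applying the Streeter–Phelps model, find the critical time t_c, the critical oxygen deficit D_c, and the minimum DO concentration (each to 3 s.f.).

t_c = [1/(k_a−k_d)] ln[(k_a/k_d)(1 − D₀(k_a−k_d)/(k_d L₀))]
= [1/(1.01−0.328)] ln[(1.01/0.328)(1 − 0.462×0.6820/(0.328×39.8))]
= (1/0.6820) ln[3.079 × 0.9759] = 1.466 × ln(3.005) = 1.466 × 1.100 = 1.613 d.
L(t_c) = L₀ e^(−k_d t_c) = 39.8 × 0.5891 = 23.45 mg/L, and at the critical point k_a D_c = k_d L, so D_c = (0.328/1.01) × 23.45 = 7.614 mg/L.
Minimum DO = C_s − D_c = 9.68 − 7.614 = 2.066 mg/L.

t_c ≈ 1.61 d; D_c ≈ 7.61 mg/L; min DO ≈ 2.07 mg/L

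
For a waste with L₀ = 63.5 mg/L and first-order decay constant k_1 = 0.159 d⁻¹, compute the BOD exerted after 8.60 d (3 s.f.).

y_t = L₀(1 − e^(−k_1 t)) = 63.5 × (1 − e^(−0.159×8.60))
= 63.5 × (1 − 0.2548) = 63.5 × 0.7452 = 47.32 mg/L.

y ≈ 47.3 mg/L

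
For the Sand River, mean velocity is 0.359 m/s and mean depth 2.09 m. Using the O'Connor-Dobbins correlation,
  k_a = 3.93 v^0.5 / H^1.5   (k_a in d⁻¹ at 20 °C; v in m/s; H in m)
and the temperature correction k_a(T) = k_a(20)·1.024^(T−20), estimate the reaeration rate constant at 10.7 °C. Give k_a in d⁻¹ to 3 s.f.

k_a ≈ 0.625 d⁻¹

k_a(20) = 3.93 × 0.359^0.5 / 2.09^1.5 = 3.93 × 0.5992 / 3.021 = 0.7793 d⁻¹.
k_a(10.7) = 0.7793 × 1.024^(10.7−20) = 0.7793 × 0.8021 = 0.6251 d⁻¹.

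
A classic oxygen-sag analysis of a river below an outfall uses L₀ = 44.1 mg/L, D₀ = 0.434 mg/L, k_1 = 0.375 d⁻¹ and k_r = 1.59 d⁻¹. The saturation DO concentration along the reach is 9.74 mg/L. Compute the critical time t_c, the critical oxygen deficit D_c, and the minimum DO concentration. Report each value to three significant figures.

t_c ≈ 1.16 d; D_c ≈ 6.73 mg/L; min DO ≈ 3.01 mg/L

With k_r/k_1 = 4.240 and 1 − D₀(k_r−k_1)/(k_1 L₀) = 0.9681,
t_c = ln(4.240 × 0.9681) / (1.59 − 0.375) = ln(4.105) / 1.215 = 1.412/1.215 = 1.162 d.
D_c = (k_1/k_r) L₀ e^(−k_1 t_c) = (0.375/1.59) × 44.1 × e^(−0.375×1.162) = 0.2358 × 44.1 × 0.6467 = 6.726 mg/L.
Minimum DO = C_s − D_c = 9.74 − 6.726 = 3.014 mg/L.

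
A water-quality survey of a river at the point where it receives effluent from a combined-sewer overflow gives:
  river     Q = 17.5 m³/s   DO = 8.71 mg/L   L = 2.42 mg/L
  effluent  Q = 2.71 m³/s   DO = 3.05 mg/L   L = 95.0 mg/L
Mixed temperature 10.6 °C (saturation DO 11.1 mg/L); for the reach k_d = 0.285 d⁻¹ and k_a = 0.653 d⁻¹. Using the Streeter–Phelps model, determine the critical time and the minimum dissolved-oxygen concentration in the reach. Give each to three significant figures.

Mixed DO = (17.5×8.71 + 2.71×3.05)/(17.5+2.71) = 160.7/20.21 = 7.951 mg/L.
Mixed L₀ = (17.5×2.42 + 2.71×95.0)/(20.21) = 299.8/20.21 = 14.83 mg/L.
Initial deficit D₀ = C_s − DO₀ = 11.1 − 7.951 = 3.149 mg/L.
t_c = (1/0.3680) ln[(0.653/0.285)(1 − 3.149×0.3680/(0.285×14.83))] = 2.717 × ln(1.663) = 1.382 d.
D_c = (0.285/0.653) × 14.83 × e^(−0.285×1.382) = 0.4364 × 14.83 × 0.6744 = 4.366 mg/L.
Minimum DO = 11.1 − 4.366 = 6.734 mg/L.

t_c ≈ 1.38 d; minimum DO ≈ 6.73 mg/L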